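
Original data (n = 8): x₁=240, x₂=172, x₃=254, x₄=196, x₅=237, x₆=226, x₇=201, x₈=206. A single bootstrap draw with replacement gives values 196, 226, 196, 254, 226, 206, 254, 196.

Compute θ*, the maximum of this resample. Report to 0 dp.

θ* = 254

Maximum = 254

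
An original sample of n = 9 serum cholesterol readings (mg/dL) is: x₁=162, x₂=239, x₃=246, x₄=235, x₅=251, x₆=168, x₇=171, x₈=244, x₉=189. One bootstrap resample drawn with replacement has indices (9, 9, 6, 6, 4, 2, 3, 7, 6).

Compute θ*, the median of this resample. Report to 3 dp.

θ* = 189.000

Resample values: 189, 189, 168, 168, 235, 239, 246, 171, 168.
Sorted: 168, 168, 168, 171, 189, 189, 235, 239, 246
Median = middle value = 189.000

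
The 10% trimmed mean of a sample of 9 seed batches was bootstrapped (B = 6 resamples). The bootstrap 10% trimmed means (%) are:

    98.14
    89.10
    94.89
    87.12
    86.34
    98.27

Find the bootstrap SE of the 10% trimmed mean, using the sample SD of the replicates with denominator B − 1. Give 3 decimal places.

Bootstrap SE is the standard deviation of the 6 replicate 10% trimmed means.
Mean of replicates: (98.14 + 89.10 + 94.89 + 87.12 + 86.34 + 98.27) / 6 = 553.8600 / 6 = 92.3100
Sum of squared deviations: (+5.8300)² + (−3.2100)² + (+2.5800)² + (−5.1900)² + (−5.9700)² + (+5.9600)² = 149.0480
Variance = 149.0480 / 5 = 29.8096
SE* = √29.8096

SE* = 5.460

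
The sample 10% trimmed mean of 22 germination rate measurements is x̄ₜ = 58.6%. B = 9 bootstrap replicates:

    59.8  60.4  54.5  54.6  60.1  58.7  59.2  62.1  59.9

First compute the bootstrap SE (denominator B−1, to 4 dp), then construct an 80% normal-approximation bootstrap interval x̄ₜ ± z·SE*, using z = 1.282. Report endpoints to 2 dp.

(55.28, 61.92)

Mean of replicates = 58.8111; sum of squared deviations = 53.6489; SE* = √(53.6489/8) = 2.5896
Margin = 1.282 × 2.5896 = 3.320
Interval: 58.6 ± 3.320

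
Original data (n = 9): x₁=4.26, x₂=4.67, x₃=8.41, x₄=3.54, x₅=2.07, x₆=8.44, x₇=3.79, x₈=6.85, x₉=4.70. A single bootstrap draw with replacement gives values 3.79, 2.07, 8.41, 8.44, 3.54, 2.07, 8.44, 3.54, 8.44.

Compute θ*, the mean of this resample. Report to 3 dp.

θ* = 5.416

Mean = (3.79 + 2.07 + 8.41 + 8.44 + 3.54 + 2.07 + 8.44 + 3.54 + 8.44) / 9 = 48.740 / 9 = 5.416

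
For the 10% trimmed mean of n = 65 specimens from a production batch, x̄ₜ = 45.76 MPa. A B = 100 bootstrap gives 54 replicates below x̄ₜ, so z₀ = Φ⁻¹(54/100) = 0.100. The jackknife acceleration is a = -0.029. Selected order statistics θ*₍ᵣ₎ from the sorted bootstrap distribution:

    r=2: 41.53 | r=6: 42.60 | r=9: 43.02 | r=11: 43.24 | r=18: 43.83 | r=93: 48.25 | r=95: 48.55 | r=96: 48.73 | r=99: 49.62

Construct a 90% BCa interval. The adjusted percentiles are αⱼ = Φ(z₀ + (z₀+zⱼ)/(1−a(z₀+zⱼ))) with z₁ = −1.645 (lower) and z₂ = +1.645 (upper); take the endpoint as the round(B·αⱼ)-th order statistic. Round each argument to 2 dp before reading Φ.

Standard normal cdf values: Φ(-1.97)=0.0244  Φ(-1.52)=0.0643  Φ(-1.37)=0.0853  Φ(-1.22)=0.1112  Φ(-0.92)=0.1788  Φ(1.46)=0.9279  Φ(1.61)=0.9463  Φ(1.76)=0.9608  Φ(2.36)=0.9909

(42.60, 48.73)

Lower: z₀ + z₁ = 0.100 + (-1.645) = -1.545; 1 − a(z₀+z₁) = 1 − (-0.029)(-1.545) = 0.9552; argument = 0.100 + (-1.545)/0.9552 = -1.5175 → -1.52.
α₁ = Φ(-1.52) = 0.0643; rank = round(100 × 0.0643) = 6; θ*₍6₎ = 42.60.
Upper: z₀ + z₂ = 1.745; 1 − a(z₀+z₂) = 1.0506; argument = 1.7609 → 1.76; α₂ = 0.9608; rank = 96; θ*₍96₎ = 48.73.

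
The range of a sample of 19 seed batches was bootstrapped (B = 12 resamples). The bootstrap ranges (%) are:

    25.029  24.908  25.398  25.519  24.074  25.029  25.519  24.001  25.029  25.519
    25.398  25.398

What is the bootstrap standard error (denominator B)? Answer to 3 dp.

Bootstrap SE is the standard deviation of the 12 replicate ranges.
Mean of replicates: (25.029 + 24.908 + 25.398 + 25.519 + 24.074 + 25.029 + 25.519 + 24.001 + 25.029 + 25.519 + 25.398 + 25.398) / 12 = 300.8210 / 12 = 25.0684
Sum of squared deviations: (−0.0394)² + (−0.1604)² + (+0.3296)² + (+0.4506)² + (−0.9944)² + (−0.0394)² + (+0.4506)² + (−1.0674)² + (−0.0394)² + (+0.4506)² + (+0.3296)² + (+0.3296)² = 3.0936
Variance = 3.0936 / 12 = 0.2578
SE* = √0.2578

SE* = 0.508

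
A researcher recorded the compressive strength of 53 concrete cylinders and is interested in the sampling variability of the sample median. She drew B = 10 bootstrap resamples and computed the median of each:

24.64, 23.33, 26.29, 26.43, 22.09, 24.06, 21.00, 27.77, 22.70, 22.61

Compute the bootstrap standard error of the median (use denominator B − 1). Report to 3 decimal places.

Bootstrap SE is the standard deviation of the 10 replicate medians.
Mean of replicates: (24.64 + 23.33 + 26.29 + 26.43 + 22.09 + 24.06 + 21.00 + 27.77 + 22.70 + 22.61) / 10 = 240.9200 / 10 = 24.0920
Sum of squared deviations: (+0.5480)² + (−0.7620)² + (+2.1980)² + (+2.3380)² + (−2.0020)² + (−0.0320)² + (−3.0920)² + (+3.6780)² + (−1.3920)² + (−1.4820)² = 42.4096
Variance = 42.4096 / 9 = 4.7122
SE* = √4.7122

SE* = 2.171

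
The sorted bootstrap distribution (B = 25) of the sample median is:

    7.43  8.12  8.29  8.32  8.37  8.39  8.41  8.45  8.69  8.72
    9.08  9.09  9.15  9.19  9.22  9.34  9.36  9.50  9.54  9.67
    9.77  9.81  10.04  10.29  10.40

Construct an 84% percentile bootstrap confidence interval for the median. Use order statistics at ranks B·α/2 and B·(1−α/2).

(8.12, 10.04)

α = 0.16; lower rank = 25 × 0.080 = 2; upper rank = 25 × 0.920 = 23.
The 2nd smallest replicate is 8.12; the 23rd is 10.04.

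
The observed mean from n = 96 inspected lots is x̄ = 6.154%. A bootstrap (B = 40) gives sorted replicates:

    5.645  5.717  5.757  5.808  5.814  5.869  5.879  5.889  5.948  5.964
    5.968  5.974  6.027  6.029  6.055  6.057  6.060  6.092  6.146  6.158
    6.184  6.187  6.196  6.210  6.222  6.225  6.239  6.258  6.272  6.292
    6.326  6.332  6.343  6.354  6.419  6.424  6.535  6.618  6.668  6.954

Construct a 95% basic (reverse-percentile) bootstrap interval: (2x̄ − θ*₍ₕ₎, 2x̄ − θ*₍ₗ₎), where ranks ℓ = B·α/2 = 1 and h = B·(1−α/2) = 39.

(5.640, 6.663)

Percentile endpoints at ranks 1 and 39: θ*₍1₎ = 5.645, θ*₍39₎ = 6.668.
Basic interval reflects these around x̄:
  lower = 2 × 6.154 − 6.668 = 5.640
  upper = 2 × 6.154 − 5.645 = 6.663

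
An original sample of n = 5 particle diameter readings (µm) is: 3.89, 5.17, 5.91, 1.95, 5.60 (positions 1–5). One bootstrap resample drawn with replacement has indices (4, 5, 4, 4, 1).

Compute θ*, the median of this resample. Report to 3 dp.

θ* = 1.950

Resample values: 1.95, 5.60, 1.95, 1.95, 3.89.
Sorted: 1.95, 1.95, 1.95, 3.89, 5.60
Median = middle value = 1.950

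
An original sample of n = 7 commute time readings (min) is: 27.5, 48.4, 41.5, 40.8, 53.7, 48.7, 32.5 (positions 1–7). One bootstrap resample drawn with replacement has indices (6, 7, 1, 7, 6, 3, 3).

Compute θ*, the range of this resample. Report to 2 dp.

θ* = 21.20

Resample values: 48.7, 32.5, 27.5, 32.5, 48.7, 41.5, 41.5.
Range = 48.7 − 27.5 = 21.20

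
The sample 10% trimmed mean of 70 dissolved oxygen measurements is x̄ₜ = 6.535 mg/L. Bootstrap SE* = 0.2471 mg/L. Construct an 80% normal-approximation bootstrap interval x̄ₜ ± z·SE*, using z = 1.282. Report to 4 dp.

(6.2182, 6.8518)

Margin = 1.282 × 0.2471 = 0.31678
Interval: 6.535 ± 0.31678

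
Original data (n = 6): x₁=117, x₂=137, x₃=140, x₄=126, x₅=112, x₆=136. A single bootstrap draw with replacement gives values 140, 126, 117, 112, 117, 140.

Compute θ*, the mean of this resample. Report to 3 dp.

θ* = 125.333

Mean = (140 + 126 + 117 + 112 + 117 + 140) / 6 = 752.0 / 6 = 125.333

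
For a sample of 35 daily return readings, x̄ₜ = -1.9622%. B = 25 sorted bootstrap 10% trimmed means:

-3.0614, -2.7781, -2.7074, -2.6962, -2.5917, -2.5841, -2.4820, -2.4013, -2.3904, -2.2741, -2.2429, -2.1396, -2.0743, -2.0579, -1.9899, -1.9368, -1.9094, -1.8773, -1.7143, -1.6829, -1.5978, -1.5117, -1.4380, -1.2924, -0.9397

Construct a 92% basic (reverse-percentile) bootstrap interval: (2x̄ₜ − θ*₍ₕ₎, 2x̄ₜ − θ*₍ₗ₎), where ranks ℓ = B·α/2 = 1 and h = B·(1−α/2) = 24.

Percentile endpoints at ranks 1 and 24: θ*₍1₎ = -3.0614, θ*₍24₎ = -1.2924.
Basic interval reflects these around x̄ₜ:
  lower = 2 × -1.9622 − -1.2924 = -2.6320
  upper = 2 × -1.9622 − -3.0614 = -0.8630

(-2.6320, -0.8630)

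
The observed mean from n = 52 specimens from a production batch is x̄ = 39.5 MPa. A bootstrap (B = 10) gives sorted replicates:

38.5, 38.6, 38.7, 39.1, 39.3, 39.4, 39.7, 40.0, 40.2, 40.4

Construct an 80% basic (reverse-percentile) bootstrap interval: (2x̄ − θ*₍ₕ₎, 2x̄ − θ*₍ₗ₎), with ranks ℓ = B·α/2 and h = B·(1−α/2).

Percentile endpoints at ranks 1 and 9: θ*₍1₎ = 38.5, θ*₍9₎ = 40.2.
Basic interval reflects these around x̄:
  lower = 2 × 39.5 − 40.2 = 38.8
  upper = 2 × 39.5 − 38.5 = 40.5

(38.8, 40.5)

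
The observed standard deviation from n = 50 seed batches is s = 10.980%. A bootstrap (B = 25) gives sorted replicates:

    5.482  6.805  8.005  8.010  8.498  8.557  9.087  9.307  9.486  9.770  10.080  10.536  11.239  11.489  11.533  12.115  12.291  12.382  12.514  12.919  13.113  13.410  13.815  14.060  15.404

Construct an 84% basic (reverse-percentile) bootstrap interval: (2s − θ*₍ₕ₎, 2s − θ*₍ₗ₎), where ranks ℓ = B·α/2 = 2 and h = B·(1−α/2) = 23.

Percentile endpoints at ranks 2 and 23: θ*₍2₎ = 6.805, θ*₍23₎ = 13.815.
Basic interval reflects these around s:
  lower = 2 × 10.980 − 13.815 = 8.145
  upper = 2 × 10.980 − 6.805 = 15.155

(8.145, 15.155)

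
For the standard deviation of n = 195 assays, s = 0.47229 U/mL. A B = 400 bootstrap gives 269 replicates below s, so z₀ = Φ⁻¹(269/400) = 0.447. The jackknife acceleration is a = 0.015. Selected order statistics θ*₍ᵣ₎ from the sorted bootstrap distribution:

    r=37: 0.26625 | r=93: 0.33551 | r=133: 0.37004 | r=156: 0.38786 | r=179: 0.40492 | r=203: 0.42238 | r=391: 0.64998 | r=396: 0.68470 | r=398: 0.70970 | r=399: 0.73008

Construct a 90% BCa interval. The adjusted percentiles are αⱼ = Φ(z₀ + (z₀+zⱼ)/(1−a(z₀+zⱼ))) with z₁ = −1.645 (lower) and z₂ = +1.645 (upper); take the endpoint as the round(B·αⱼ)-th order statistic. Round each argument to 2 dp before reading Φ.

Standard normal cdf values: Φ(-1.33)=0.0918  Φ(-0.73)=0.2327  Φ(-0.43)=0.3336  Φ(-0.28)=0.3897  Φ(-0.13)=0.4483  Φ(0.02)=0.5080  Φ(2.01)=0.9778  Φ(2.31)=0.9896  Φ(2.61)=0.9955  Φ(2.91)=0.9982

(0.33551, 0.70970)

Lower: z₀ + z₁ = 0.447 + (-1.645) = -1.198; 1 − a(z₀+z₁) = 1 − (0.015)(-1.198) = 1.0180; argument = 0.447 + (-1.198)/1.0180 = -0.7299 → -0.73.
α₁ = Φ(-0.73) = 0.2327; rank = round(400 × 0.2327) = 93; θ*₍93₎ = 0.33551.
Upper: z₀ + z₂ = 2.092; 1 − a(z₀+z₂) = 0.9686; argument = 2.6068 → 2.61; α₂ = 0.9955; rank = 398; θ*₍398₎ = 0.70970.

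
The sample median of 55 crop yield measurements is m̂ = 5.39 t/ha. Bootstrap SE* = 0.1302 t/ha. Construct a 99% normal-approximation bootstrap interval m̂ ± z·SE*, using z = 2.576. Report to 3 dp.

(5.055, 5.725)

Margin = 2.576 × 0.1302 = 0.3354
Interval: 5.39 ± 0.3354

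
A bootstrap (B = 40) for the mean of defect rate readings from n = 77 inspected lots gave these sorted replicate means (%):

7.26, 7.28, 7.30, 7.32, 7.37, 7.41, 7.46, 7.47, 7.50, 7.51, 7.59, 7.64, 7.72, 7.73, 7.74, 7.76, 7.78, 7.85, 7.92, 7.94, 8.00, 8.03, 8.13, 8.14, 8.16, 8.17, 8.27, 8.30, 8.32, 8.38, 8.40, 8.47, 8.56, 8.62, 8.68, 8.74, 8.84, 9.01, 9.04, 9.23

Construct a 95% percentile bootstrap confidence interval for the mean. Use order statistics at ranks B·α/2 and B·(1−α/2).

α = 0.05; lower rank = 40 × 0.025 = 1; upper rank = 40 × 0.975 = 39.
The 1st smallest replicate is 7.26; the 39th is 9.04.

(7.26, 9.04)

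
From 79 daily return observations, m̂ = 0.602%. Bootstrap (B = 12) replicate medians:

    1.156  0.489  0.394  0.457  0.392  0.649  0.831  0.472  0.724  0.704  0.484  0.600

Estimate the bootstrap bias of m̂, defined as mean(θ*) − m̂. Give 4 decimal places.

mean(θ*) = (1.156 + 0.489 + 0.394 + 0.457 + 0.392 + 0.649 + 0.831 + 0.472 + 0.724 + 0.704 + 0.484 + 0.600) / 12 = 0.61267
bias = 0.61267 − 0.602

bias = +0.0107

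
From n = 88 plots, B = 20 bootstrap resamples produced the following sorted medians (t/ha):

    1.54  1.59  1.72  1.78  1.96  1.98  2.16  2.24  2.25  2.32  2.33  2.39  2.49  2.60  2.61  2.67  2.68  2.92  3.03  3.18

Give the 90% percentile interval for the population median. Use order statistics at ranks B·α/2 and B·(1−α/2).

(1.54, 3.03)

α = 0.10; lower rank = 20 × 0.050 = 1; upper rank = 20 × 0.950 = 19.
The 1st smallest replicate is 1.54; the 19th is 3.03.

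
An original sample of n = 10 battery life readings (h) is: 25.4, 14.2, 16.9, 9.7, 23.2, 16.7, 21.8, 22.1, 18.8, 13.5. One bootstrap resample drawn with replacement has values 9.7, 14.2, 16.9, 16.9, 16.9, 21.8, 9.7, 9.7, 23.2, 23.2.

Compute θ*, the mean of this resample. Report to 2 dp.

Mean = (9.7 + 14.2 + 16.9 + 16.9 + 16.9 + 21.8 + 9.7 + 9.7 + 23.2 + 23.2) / 10 = 162.20 / 10 = 16.22

θ* = 16.22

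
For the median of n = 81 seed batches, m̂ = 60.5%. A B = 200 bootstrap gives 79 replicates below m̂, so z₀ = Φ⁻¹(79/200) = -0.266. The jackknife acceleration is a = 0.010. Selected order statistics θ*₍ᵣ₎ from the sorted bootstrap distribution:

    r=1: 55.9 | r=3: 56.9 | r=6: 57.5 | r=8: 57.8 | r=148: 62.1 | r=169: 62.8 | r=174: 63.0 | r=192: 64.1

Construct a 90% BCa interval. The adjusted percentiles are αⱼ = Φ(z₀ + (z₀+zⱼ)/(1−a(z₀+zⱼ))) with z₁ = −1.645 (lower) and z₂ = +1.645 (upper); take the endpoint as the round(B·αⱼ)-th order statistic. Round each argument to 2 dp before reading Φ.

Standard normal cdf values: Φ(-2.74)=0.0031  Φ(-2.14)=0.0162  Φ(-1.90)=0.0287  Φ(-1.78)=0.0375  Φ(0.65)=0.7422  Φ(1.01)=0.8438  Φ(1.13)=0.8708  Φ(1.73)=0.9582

(56.9, 63.0)

Lower: z₀ + z₁ = -0.266 + (-1.645) = -1.911; 1 − a(z₀+z₁) = 1 − (0.010)(-1.911) = 1.0191; argument = -0.266 + (-1.911)/1.0191 = -2.1412 → -2.14.
α₁ = Φ(-2.14) = 0.0162; rank = round(200 × 0.0162) = 3; θ*₍3₎ = 56.9.
Upper: z₀ + z₂ = 1.379; 1 − a(z₀+z₂) = 0.9862; argument = 1.1323 → 1.13; α₂ = 0.8708; rank = 174; θ*₍174₎ = 63.0.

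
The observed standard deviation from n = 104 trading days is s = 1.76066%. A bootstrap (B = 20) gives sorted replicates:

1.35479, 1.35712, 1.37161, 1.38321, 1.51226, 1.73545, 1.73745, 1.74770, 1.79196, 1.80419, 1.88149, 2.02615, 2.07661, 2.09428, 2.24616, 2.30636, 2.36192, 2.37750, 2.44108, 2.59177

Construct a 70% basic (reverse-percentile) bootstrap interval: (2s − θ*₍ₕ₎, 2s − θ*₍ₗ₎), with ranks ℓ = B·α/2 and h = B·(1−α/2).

Percentile endpoints at ranks 3 and 17: θ*₍3₎ = 1.37161, θ*₍17₎ = 2.36192.
Basic interval reflects these around s:
  lower = 2 × 1.76066 − 2.36192 = 1.15940
  upper = 2 × 1.76066 − 1.37161 = 2.14971

(1.15940, 2.14971)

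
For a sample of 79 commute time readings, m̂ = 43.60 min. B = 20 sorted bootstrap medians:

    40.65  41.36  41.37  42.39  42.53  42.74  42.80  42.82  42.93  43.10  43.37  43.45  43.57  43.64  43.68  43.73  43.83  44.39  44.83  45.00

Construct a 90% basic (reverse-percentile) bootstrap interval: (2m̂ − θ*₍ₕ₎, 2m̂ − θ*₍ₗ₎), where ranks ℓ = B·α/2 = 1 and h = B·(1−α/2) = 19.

Percentile endpoints at ranks 1 and 19: θ*₍1₎ = 40.65, θ*₍19₎ = 44.83.
Basic interval reflects these around m̂:
  lower = 2 × 43.60 − 44.83 = 42.37
  upper = 2 × 43.60 − 40.65 = 46.55

(42.37, 46.55)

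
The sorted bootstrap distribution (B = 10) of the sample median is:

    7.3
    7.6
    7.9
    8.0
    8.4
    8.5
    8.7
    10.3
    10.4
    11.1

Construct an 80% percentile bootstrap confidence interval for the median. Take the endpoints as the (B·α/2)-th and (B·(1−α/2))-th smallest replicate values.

(7.3, 10.4)

α = 0.20; lower rank = 10 × 0.100 = 1; upper rank = 10 × 0.900 = 9.
The 1st smallest replicate is 7.3; the 9th is 10.4.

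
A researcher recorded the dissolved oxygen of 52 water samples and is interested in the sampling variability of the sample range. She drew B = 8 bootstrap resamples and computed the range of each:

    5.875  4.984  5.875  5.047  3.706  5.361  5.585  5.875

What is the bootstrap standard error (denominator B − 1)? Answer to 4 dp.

SE* = 0.7349

Bootstrap SE is the standard deviation of the 8 replicate ranges.
Mean of replicates: (5.875 + 4.984 + 5.875 + 5.047 + 3.706 + 5.361 + 5.585 + 5.875) / 8 = 42.30800 / 8 = 5.28850
Sum of squared deviations: (+0.58650)² + (−0.30450)² + (+0.58650)² + (−0.24150)² + (−1.58250)² + (+0.07250)² + (+0.29650)² + (+0.58650)² = 3.78046
Variance = 3.78046 / 7 = 0.54007
SE* = √0.54007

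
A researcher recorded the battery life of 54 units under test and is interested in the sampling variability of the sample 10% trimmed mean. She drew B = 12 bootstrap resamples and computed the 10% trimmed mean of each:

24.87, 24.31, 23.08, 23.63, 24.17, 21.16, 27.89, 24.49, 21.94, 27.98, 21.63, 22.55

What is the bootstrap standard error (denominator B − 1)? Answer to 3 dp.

Bootstrap SE is the standard deviation of the 12 replicate 10% trimmed means.
Mean of replicates: (24.87 + 24.31 + 23.08 + 23.63 + 24.17 + 21.16 + 27.89 + 24.49 + 21.94 + 27.98 + 21.63 + 22.55) / 12 = 287.7000 / 12 = 23.9750
Sum of squared deviations: (+0.8950)² + (+0.3350)² + (−0.8950)² + (−0.3450)² + (+0.1950)² + (−2.8150)² + (+3.9150)² + (+0.5150)² + (−2.0350)² + (+4.0050)² + (−2.3450)² + (−1.4250)² = 53.0989
Variance = 53.0989 / 11 = 4.8272
SE* = √4.8272

SE* = 2.197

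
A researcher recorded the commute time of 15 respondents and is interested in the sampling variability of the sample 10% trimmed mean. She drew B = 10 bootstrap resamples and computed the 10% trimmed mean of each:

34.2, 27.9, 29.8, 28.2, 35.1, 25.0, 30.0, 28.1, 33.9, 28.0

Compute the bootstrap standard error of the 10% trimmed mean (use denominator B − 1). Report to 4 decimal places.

SE* = 3.3192

Bootstrap SE is the standard deviation of the 10 replicate 10% trimmed means.
Mean of replicates: (34.2 + 27.9 + 29.8 + 28.2 + 35.1 + 25.0 + 30.0 + 28.1 + 33.9 + 28.0) / 10 = 300.20000 / 10 = 30.02000
Sum of squared deviations: (+4.18000)² + (−2.12000)² + (−0.22000)² + (−1.82000)² + (+5.08000)² + (−5.02000)² + (−0.02000)² + (−1.92000)² + (+3.88000)² + (−2.02000)² = 99.15600
Variance = 99.15600 / 9 = 11.01733
SE* = √11.01733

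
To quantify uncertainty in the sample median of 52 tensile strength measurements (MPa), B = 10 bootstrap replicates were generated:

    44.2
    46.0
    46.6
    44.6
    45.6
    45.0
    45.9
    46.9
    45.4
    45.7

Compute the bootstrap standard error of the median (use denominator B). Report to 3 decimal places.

SE* = 0.794

Bootstrap SE is the standard deviation of the 10 replicate medians.
Mean of replicates: (44.2 + 46.0 + 46.6 + 44.6 + 45.6 + 45.0 + 45.9 + 46.9 + 45.4 + 45.7) / 10 = 455.9000 / 10 = 45.5900
Sum of squared deviations: (−1.3900)² + (+0.4100)² + (+1.0100)² + (−0.9900)² + (+0.0100)² + (−0.5900)² + (+0.3100)² + (+1.3100)² + (−0.1900)² + (+0.1100)² = 6.3090
Variance = 6.3090 / 10 = 0.6309
SE* = √0.6309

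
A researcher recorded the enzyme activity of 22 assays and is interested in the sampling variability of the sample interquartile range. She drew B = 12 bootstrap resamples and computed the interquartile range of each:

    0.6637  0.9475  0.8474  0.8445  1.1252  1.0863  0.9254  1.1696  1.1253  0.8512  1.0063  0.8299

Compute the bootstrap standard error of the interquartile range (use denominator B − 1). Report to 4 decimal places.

SE* = 0.1537

Bootstrap SE is the standard deviation of the 12 replicate interquartile ranges.
Mean of replicates: (0.6637 + 0.9475 + 0.8474 + 0.8445 + 1.1252 + 1.0863 + 0.9254 + 1.1696 + 1.1253 + 0.8512 + 1.0063 + 0.8299) / 12 = 11.42230 / 12 = 0.95186
Sum of squared deviations: (−0.28816)² + (−0.00436)² + (−0.10446)² + (−0.10736)² + (+0.17334)² + (+0.13444)² + (−0.02646)² + (+0.21774)² + (+0.17344)² + (−0.10066)² + (+0.05444)² + (−0.12196)² = 0.25978
Variance = 0.25978 / 11 = 0.02362
SE* = √0.02362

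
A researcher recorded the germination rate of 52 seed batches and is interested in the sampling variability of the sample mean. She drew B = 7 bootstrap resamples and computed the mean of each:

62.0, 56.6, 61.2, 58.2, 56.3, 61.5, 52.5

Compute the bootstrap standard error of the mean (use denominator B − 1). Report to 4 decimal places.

SE* = 3.4851

Bootstrap SE is the standard deviation of the 7 replicate means.
Mean of replicates: (62.0 + 56.6 + 61.2 + 58.2 + 56.3 + 61.5 + 52.5) / 7 = 408.30000 / 7 = 58.32857
Sum of squared deviations: (+3.67143)² + (−1.72857)² + (+2.87143)² + (−0.12857)² + (−2.02857)² + (+3.17143)² + (−5.82857)² = 72.87429
Variance = 72.87429 / 6 = 12.14571
SE* = √12.14571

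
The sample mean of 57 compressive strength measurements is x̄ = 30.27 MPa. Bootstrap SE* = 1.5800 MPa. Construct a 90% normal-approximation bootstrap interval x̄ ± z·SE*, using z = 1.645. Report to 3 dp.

(27.671, 32.869)

Margin = 1.645 × 1.5800 = 2.5991
Interval: 30.27 ± 2.5991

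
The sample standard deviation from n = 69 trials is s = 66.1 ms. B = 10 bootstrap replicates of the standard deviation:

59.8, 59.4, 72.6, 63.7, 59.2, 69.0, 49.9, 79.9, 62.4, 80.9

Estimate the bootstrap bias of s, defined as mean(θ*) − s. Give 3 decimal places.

mean(θ*) = (59.8 + 59.4 + 72.6 + 63.7 + 59.2 + 69.0 + 49.9 + 79.9 + 62.4 + 80.9) / 10 = 65.6800
bias = 65.6800 − 66.1

bias = −0.420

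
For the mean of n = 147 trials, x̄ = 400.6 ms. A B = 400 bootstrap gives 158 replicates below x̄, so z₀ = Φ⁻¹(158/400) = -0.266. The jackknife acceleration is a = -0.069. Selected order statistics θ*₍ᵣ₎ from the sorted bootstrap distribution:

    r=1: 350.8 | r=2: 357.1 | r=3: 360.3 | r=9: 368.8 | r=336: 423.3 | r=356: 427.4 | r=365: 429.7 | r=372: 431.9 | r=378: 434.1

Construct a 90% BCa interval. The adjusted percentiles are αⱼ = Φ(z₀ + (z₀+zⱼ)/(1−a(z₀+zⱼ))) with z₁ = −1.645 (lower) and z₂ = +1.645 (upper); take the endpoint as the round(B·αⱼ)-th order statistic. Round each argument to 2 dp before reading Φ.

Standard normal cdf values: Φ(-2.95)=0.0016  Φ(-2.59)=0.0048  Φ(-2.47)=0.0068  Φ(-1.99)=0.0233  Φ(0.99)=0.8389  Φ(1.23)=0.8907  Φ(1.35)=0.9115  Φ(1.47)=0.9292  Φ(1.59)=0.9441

Lower: z₀ + z₁ = -0.266 + (-1.645) = -1.911; 1 − a(z₀+z₁) = 1 − (-0.069)(-1.911) = 0.8681; argument = -0.266 + (-1.911)/0.8681 = -2.4673 → -2.47.
α₁ = Φ(-2.47) = 0.0068; rank = round(400 × 0.0068) = 3; θ*₍3₎ = 360.3.
Upper: z₀ + z₂ = 1.379; 1 − a(z₀+z₂) = 1.0952; argument = 0.9932 → 0.99; α₂ = 0.8389; rank = 336; θ*₍336₎ = 423.3.

(360.3, 423.3)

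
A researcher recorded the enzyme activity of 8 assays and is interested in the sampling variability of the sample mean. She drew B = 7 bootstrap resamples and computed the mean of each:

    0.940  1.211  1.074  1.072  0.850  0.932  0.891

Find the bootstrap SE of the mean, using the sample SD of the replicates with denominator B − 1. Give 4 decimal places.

SE* = 0.1276

Bootstrap SE is the standard deviation of the 7 replicate means.
Mean of replicates: (0.940 + 1.211 + 1.074 + 1.072 + 0.850 + 0.932 + 0.891) / 7 = 6.97000 / 7 = 0.99571
Sum of squared deviations: (−0.05571)² + (+0.21529)² + (+0.07829)² + (+0.07629)² + (−0.14571)² + (−0.06371)² + (−0.10471)² = 0.09766
Variance = 0.09766 / 6 = 0.01628
SE* = √0.01628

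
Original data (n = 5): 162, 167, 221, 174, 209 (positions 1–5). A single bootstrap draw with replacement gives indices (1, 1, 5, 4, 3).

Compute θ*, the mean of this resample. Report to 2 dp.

θ* = 185.60

Resample values: 162, 162, 209, 174, 221.
Mean = (162 + 162 + 209 + 174 + 221) / 5 = 928.0 / 5 = 185.60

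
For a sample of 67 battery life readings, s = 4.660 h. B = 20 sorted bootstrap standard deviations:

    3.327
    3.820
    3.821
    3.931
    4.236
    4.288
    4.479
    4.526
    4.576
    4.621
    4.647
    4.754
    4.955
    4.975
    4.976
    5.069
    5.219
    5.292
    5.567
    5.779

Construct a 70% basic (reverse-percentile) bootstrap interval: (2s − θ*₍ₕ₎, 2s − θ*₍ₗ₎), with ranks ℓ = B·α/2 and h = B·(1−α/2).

Percentile endpoints at ranks 3 and 17: θ*₍3₎ = 3.821, θ*₍17₎ = 5.219.
Basic interval reflects these around s:
  lower = 2 × 4.660 − 5.219 = 4.101
  upper = 2 × 4.660 − 3.821 = 5.499

(4.101, 5.499)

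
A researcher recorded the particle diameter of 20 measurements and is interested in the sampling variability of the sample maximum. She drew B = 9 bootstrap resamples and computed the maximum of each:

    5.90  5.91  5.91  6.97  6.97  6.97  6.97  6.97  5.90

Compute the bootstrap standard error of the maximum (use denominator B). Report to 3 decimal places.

SE* = 0.529

Bootstrap SE is the standard deviation of the 9 replicate maximums.
Mean of replicates: (5.90 + 5.91 + 5.91 + 6.97 + 6.97 + 6.97 + 6.97 + 6.97 + 5.90) / 9 = 58.4700 / 9 = 6.4967
Sum of squared deviations: (−0.5967)² + (−0.5867)² + (−0.5867)² + (+0.4733)² + (+0.4733)² + (+0.4733)² + (+0.4733)² + (+0.4733)² + (−0.5967)² = 2.5206
Variance = 2.5206 / 9 = 0.2801
SE* = √0.2801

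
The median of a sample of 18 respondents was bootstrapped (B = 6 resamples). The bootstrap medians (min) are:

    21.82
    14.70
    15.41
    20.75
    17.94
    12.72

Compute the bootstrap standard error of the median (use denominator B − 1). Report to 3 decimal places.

Bootstrap SE is the standard deviation of the 6 replicate medians.
Mean of replicates: (21.82 + 14.70 + 15.41 + 20.75 + 17.94 + 12.72) / 6 = 103.3400 / 6 = 17.2233
Sum of squared deviations: (+4.5967)² + (−2.5233)² + (−1.8133)² + (+3.5267)² + (+0.7167)² + (−4.5033)² = 64.0157
Variance = 64.0157 / 5 = 12.8031
SE* = √12.8031

SE* = 3.578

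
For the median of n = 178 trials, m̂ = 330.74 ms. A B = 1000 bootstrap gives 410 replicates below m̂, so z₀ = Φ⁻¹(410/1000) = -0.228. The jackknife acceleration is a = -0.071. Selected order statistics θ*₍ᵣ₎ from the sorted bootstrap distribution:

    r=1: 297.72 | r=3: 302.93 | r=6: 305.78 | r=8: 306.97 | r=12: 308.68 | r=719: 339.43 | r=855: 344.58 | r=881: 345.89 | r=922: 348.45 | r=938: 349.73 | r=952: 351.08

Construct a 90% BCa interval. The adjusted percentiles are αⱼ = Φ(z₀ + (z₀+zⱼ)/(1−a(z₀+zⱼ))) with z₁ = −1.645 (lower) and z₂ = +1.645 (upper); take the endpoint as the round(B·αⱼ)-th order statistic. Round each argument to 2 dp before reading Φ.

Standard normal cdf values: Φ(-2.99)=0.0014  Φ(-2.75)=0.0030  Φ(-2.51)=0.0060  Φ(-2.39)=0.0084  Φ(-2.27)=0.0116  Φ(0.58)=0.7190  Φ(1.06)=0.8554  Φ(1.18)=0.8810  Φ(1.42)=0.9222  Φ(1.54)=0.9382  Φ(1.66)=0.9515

Lower: z₀ + z₁ = -0.228 + (-1.645) = -1.873; 1 − a(z₀+z₁) = 1 − (-0.071)(-1.873) = 0.8670; argument = -0.228 + (-1.873)/0.8670 = -2.3883 → -2.39.
α₁ = Φ(-2.39) = 0.0084; rank = round(1000 × 0.0084) = 8; θ*₍8₎ = 306.97.
Upper: z₀ + z₂ = 1.417; 1 − a(z₀+z₂) = 1.1006; argument = 1.0595 → 1.06; α₂ = 0.8554; rank = 855; θ*₍855₎ = 344.58.

(306.97, 344.58)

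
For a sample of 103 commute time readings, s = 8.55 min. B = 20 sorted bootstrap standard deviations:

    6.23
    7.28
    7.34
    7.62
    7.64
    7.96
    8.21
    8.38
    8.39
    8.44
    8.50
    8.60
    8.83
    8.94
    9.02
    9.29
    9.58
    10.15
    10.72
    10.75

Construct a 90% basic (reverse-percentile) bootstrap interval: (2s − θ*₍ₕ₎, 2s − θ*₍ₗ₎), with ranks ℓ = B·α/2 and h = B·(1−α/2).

Percentile endpoints at ranks 1 and 19: θ*₍1₎ = 6.23, θ*₍19₎ = 10.72.
Basic interval reflects these around s:
  lower = 2 × 8.55 − 10.72 = 6.38
  upper = 2 × 8.55 − 6.23 = 10.87

(6.38, 10.87)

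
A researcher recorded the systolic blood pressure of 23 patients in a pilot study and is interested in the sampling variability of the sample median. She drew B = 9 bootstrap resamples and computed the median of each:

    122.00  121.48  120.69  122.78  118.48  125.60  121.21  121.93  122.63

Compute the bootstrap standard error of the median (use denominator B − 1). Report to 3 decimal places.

Bootstrap SE is the standard deviation of the 9 replicate medians.
Mean of replicates: (122.00 + 121.48 + 120.69 + 122.78 + 118.48 + 125.60 + 121.21 + 121.93 + 122.63) / 9 = 1096.8000 / 9 = 121.8667
Sum of squared deviations: (+0.1333)² + (−0.3867)² + (−1.1767)² + (+0.9133)² + (−3.3867)² + (+3.7333)² + (−0.6567)² + (+0.0633)² + (+0.7633)² = 28.8112
Variance = 28.8112 / 8 = 3.6014
SE* = √3.6014

SE* = 1.898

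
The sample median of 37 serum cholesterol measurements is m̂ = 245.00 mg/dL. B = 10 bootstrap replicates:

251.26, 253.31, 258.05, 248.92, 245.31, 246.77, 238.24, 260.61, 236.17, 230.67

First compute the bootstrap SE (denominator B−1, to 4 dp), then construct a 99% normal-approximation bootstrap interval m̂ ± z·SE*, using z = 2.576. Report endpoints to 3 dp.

Mean of replicates = 246.9310; sum of squared deviations = 832.5415; SE* = √(832.5415/9) = 9.6179
Margin = 2.576 × 9.6179 = 24.7757
Interval: 245.00 ± 24.7757

(220.224, 269.776)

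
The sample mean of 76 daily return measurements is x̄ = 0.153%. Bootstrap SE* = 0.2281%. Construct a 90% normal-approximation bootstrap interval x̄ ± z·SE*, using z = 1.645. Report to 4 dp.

(-0.2222, 0.5282)

Margin = 1.645 × 0.2281 = 0.37522
Interval: 0.153 ± 0.37522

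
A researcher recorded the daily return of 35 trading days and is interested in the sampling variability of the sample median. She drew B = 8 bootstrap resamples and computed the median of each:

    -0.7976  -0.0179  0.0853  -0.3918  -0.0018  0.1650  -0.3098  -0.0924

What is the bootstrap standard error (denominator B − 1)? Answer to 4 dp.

SE* = 0.3157

Bootstrap SE is the standard deviation of the 8 replicate medians.
Mean of replicates: ((-0.7976) + (-0.0179) + 0.0853 + (-0.3918) + (-0.0018) + 0.1650 + (-0.3098) + (-0.0924)) / 8 = -1.36100 / 8 = -0.17012
Sum of squared deviations: (−0.62748)² + (+0.15222)² + (+0.25543)² + (−0.22167)² + (+0.16833)² + (+0.33513)² + (−0.13968)² + (+0.07773)² = 0.69747
Variance = 0.69747 / 7 = 0.09964
SE* = √0.09964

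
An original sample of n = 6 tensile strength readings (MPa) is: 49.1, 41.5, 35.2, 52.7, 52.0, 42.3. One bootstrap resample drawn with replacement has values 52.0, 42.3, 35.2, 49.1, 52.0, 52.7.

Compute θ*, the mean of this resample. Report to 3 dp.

θ* = 47.217

Mean = (52.0 + 42.3 + 35.2 + 49.1 + 52.0 + 52.7) / 6 = 283.30 / 6 = 47.217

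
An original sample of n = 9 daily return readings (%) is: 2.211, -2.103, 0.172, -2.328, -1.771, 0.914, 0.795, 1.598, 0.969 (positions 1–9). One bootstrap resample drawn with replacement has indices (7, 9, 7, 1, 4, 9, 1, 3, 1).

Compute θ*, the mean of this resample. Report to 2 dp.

θ* = 0.89

Resample values: 0.795, 0.969, 0.795, 2.211, -2.328, 0.969, 2.211, 0.172, 2.211.
Mean = (0.795 + 0.969 + 0.795 + 2.211 + (-2.328) + 0.969 + 2.211 + 0.172 + 2.211) / 9 = 8.0050 / 9 = 0.89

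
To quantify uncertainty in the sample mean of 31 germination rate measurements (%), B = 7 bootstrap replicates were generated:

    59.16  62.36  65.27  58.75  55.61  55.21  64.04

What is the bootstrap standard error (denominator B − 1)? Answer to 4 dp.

Bootstrap SE is the standard deviation of the 7 replicate means.
Mean of replicates: (59.16 + 62.36 + 65.27 + 58.75 + 55.61 + 55.21 + 64.04) / 7 = 420.40000 / 7 = 60.05714
Sum of squared deviations: (−0.89714)² + (+2.30286)² + (+5.21286)² + (−1.30714)² + (−4.44714)² + (−4.84714)² + (+3.98286)² = 94.12554
Variance = 94.12554 / 6 = 15.68759
SE* = √15.68759

SE* = 3.9608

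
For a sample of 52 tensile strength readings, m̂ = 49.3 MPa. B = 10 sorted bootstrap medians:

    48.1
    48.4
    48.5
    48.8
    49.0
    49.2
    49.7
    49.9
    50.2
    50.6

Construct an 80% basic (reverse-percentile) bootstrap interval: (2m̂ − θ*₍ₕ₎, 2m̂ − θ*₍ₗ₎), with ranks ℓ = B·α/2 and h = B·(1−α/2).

Percentile endpoints at ranks 1 and 9: θ*₍1₎ = 48.1, θ*₍9₎ = 50.2.
Basic interval reflects these around m̂:
  lower = 2 × 49.3 − 50.2 = 48.4
  upper = 2 × 49.3 − 48.1 = 50.5

(48.4, 50.5)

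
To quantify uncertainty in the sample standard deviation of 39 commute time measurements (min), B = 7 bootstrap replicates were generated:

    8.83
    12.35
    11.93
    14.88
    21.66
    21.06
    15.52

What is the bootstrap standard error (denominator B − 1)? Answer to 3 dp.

Bootstrap SE is the standard deviation of the 7 replicate standard deviations.
Mean of replicates: (8.83 + 12.35 + 11.93 + 14.88 + 21.66 + 21.06 + 15.52) / 7 = 106.2300 / 7 = 15.1757
Sum of squared deviations: (−6.3457)² + (−2.8257)² + (−3.2457)² + (−0.2957)² + (+6.4843)² + (+5.8843)² + (+0.3443)² = 135.6642
Variance = 135.6642 / 6 = 22.6107
SE* = √22.6107

SE* = 4.755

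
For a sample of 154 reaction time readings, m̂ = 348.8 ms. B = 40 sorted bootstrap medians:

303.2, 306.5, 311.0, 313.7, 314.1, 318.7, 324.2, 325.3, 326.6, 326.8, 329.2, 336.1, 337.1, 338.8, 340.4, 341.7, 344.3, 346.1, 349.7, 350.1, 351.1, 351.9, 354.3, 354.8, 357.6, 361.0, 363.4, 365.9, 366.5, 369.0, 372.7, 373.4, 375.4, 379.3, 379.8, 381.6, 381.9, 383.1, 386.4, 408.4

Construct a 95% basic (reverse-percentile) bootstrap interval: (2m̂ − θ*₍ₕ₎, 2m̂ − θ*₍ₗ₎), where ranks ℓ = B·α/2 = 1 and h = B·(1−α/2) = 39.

Percentile endpoints at ranks 1 and 39: θ*₍1₎ = 303.2, θ*₍39₎ = 386.4.
Basic interval reflects these around m̂:
  lower = 2 × 348.8 − 386.4 = 311.2
  upper = 2 × 348.8 − 303.2 = 394.4

(311.2, 394.4)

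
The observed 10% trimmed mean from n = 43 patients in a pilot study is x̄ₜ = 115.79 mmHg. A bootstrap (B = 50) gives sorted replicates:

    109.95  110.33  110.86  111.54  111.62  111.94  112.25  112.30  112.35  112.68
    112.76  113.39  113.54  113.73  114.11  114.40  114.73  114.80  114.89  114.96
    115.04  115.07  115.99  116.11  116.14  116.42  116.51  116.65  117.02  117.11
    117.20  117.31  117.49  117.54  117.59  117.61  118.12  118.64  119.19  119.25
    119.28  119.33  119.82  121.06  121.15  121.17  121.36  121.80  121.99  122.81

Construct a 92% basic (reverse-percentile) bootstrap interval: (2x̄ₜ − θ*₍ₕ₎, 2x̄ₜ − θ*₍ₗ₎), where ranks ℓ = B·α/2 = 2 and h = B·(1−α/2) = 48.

Percentile endpoints at ranks 2 and 48: θ*₍2₎ = 110.33, θ*₍48₎ = 121.80.
Basic interval reflects these around x̄ₜ:
  lower = 2 × 115.79 − 121.80 = 109.78
  upper = 2 × 115.79 − 110.33 = 121.25

(109.78, 121.25)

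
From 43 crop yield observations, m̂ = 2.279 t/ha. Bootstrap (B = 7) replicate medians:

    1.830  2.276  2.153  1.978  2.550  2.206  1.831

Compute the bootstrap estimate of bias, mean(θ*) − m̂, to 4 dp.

mean(θ*) = (1.830 + 2.276 + 2.153 + 1.978 + 2.550 + 2.206 + 1.831) / 7 = 2.11771
bias = 2.11771 − 2.279

bias = −0.1613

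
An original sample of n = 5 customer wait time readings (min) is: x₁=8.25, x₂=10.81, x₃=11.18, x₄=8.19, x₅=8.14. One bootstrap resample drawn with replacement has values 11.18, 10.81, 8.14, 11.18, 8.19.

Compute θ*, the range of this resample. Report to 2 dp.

Range = 11.18 − 8.14 = 3.04

θ* = 3.04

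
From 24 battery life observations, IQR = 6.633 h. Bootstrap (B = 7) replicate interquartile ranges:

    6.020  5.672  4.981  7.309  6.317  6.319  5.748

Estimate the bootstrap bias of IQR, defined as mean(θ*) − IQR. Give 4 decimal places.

bias = −0.5807

mean(θ*) = (6.020 + 5.672 + 4.981 + 7.309 + 6.317 + 6.319 + 5.748) / 7 = 6.05229
bias = 6.05229 − 6.633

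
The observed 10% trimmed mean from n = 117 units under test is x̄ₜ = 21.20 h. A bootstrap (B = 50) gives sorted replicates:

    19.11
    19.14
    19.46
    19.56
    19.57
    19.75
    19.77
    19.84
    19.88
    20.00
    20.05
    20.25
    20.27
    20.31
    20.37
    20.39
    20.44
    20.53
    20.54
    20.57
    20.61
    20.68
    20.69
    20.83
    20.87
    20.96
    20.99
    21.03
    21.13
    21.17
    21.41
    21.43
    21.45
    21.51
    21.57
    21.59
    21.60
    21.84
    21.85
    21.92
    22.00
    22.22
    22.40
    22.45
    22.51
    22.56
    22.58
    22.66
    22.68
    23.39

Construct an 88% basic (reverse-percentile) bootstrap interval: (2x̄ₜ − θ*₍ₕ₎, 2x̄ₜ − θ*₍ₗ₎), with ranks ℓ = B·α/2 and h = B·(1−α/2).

Percentile endpoints at ranks 3 and 47: θ*₍3₎ = 19.46, θ*₍47₎ = 22.58.
Basic interval reflects these around x̄ₜ:
  lower = 2 × 21.20 − 22.58 = 19.82
  upper = 2 × 21.20 − 19.46 = 22.94

(19.82, 22.94)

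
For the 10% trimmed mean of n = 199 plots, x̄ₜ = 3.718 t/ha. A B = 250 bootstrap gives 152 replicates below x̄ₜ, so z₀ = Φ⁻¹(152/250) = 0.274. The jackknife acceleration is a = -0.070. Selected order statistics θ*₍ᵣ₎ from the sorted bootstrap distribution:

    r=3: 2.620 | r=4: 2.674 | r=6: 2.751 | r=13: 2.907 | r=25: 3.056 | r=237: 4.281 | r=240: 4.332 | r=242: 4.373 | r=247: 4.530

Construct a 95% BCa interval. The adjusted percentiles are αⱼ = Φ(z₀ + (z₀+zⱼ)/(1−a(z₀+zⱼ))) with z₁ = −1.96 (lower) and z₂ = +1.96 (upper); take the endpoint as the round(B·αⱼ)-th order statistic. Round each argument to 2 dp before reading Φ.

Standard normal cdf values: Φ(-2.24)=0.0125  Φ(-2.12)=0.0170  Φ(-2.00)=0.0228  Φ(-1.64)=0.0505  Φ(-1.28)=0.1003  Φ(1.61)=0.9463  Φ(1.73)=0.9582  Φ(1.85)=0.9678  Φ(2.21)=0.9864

Lower: z₀ + z₁ = 0.274 + (-1.960) = -1.686; 1 − a(z₀+z₁) = 1 − (-0.070)(-1.686) = 0.8820; argument = 0.274 + (-1.686)/0.8820 = -1.6376 → -1.64.
α₁ = Φ(-1.64) = 0.0505; rank = round(250 × 0.0505) = 13; θ*₍13₎ = 2.907.
Upper: z₀ + z₂ = 2.234; 1 − a(z₀+z₂) = 1.1564; argument = 2.2059 → 2.21; α₂ = 0.9864; rank = 247; θ*₍247₎ = 4.530.

(2.907, 4.530)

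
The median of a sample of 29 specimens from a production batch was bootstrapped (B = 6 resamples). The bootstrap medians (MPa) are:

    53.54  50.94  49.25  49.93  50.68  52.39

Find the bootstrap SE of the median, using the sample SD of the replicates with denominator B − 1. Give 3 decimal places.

Bootstrap SE is the standard deviation of the 6 replicate medians.
Mean of replicates: (53.54 + 50.94 + 49.25 + 49.93 + 50.68 + 52.39) / 6 = 306.7300 / 6 = 51.1217
Sum of squared deviations: (+2.4183)² + (−0.1817)² + (−1.8717)² + (−1.1917)² + (−0.4417)² + (+1.2683)² = 12.6083
Variance = 12.6083 / 5 = 2.5217
SE* = √2.5217

SE* = 1.588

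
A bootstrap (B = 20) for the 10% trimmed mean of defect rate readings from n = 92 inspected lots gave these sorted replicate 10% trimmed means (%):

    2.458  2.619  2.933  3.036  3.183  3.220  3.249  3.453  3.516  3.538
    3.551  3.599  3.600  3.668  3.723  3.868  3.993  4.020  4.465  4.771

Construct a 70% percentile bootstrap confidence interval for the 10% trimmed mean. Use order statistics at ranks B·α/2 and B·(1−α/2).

(2.933, 3.993)

α = 0.30; lower rank = 20 × 0.150 = 3; upper rank = 20 × 0.850 = 17.
The 3rd smallest replicate is 2.933; the 17th is 3.993.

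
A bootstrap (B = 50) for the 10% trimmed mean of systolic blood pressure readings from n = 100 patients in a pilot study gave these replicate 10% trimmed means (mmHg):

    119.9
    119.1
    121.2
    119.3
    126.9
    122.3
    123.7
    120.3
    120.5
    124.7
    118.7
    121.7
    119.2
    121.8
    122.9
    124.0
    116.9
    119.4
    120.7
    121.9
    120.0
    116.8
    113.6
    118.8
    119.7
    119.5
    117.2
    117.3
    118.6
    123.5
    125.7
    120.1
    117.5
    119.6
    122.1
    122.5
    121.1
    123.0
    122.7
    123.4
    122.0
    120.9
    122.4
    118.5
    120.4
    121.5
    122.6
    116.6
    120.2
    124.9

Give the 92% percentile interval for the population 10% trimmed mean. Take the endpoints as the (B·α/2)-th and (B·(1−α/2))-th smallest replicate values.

(116.6, 124.9)

Sorted replicates: 113.6, 116.6, 116.8, 116.9, 117.2, 117.3, 117.5, 118.5, 118.6, 118.7, 118.8, 119.1, 119.2, 119.3, 119.4, 119.5, 119.6, 119.7, 119.9, 120.0, 120.1, 120.2, 120.3, 120.4, 120.5, 120.7, 120.9, 121.1, 121.2, 121.5, 121.7, 121.8, 121.9, 122.0, 122.1, 122.3, 122.4, 122.5, 122.6, 122.7, 122.9, 123.0, 123.4, 123.5, 123.7, 124.0, 124.7, 124.9, 125.7, 126.9
α = 0.08; lower rank = 50 × 0.040 = 2; upper rank = 50 × 0.960 = 48.
The 2nd smallest replicate is 116.6; the 48th is 124.9.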